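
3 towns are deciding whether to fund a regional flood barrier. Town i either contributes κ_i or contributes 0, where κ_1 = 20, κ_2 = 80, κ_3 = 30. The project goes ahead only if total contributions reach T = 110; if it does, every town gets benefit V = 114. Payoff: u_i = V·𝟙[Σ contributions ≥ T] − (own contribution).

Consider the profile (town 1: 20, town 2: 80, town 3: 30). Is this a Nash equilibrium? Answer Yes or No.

No

Total = 130 ≥ 110: provided.
Town 1 (pledges 20, payoff 94): dropping to 0 → total 110, payoff 114. Profitable deviation.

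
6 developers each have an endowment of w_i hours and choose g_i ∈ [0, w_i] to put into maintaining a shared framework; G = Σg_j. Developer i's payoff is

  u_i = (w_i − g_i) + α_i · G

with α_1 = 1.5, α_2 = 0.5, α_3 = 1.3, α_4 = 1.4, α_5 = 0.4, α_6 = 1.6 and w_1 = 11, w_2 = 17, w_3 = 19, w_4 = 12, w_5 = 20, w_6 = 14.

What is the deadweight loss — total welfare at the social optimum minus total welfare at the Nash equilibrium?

∂u_i/∂g_i = α_i − 1, so developer i contributes w_i if α_i > 1, else 0.
α_i > 1 for i ∈ {1, 3, 4, 6}; NE contributions (11, 0, 19, 12, 0, 14), G = 56.
W^NE = Σw_i − G^NE + (Σα_i)·G^NE = 93 + 5.7·56 = 412.2.
Planner: ∂(Σu_j)/∂g_i = Σα_j − 1 = 5.7 > 0, so everyone contributes w_i; G^SO = 93, W^SO = 93 + 5.7·93 = 623.1.
Deadweight loss = 210.9.

210.9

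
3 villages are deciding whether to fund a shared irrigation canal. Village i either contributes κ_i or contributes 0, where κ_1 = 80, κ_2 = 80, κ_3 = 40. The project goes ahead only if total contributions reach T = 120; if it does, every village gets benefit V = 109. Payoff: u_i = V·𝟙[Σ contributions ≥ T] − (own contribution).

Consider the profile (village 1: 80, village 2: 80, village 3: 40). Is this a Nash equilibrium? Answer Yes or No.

Total = 200 ≥ 120: provided.
Village 1 (pledges 80, payoff 29): dropping to 0 → total 120, payoff 109. Profitable deviation.

No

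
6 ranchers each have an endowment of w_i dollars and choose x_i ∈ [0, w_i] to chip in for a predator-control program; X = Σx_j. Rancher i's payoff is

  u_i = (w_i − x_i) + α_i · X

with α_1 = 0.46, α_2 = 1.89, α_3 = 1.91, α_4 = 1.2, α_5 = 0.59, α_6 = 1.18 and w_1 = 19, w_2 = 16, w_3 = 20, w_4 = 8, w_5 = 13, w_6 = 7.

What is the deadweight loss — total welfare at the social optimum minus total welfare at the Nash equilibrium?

199.36

∂u_i/∂x_i = α_i − 1, so rancher i contributes w_i if α_i > 1, else 0.
α_i > 1 for i ∈ {2, 3, 4, 6}; NE contributions (0, 16, 20, 8, 0, 7), X = 51.
W^NE = Σw_i − X^NE + (Σα_i)·X^NE = 83 + 6.23·51 = 400.73.
Planner: ∂(Σu_j)/∂x_i = Σα_j − 1 = 6.23 > 0, so everyone contributes w_i; X^SO = 83, W^SO = 83 + 6.23·83 = 600.09.
Deadweight loss = 199.36.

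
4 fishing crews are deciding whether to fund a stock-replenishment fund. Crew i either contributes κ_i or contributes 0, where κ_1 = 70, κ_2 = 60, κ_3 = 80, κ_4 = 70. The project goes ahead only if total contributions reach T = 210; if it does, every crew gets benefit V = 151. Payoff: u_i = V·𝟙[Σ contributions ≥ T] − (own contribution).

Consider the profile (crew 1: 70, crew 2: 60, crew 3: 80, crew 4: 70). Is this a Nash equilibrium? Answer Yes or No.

No

Total = 280 ≥ 210: provided.
Crew 1 (pledges 70, payoff 81): dropping to 0 → total 210, payoff 151. Profitable deviation.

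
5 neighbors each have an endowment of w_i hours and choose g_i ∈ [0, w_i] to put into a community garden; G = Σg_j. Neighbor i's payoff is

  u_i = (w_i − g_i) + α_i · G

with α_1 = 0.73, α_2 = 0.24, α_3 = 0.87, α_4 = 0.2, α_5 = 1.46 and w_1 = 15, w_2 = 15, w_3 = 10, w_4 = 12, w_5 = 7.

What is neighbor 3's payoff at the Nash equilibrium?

∂u_i/∂g_i = α_i − 1, so neighbor i contributes w_i if α_i > 1, else 0.
α_i > 1 for i ∈ {5}; NE contributions (0, 0, 0, 0, 7), G = 7.
u_3 = (10 − 0) + 0.87·7 = 16.09.

16.09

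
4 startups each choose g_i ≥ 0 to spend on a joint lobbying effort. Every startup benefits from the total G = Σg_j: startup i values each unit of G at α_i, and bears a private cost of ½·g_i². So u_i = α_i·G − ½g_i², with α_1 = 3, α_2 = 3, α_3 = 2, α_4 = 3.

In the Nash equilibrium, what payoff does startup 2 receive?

28.5

Startup i's FOC: ∂u_i/∂g_i = α_i − g_i = 0, so g_i* = α_i.
NE contributions = (3, 3, 2, 3); G = 11.
u_2 = α_2·G − ½·(g_2)² = 3·11 − ½·3² = 28.5.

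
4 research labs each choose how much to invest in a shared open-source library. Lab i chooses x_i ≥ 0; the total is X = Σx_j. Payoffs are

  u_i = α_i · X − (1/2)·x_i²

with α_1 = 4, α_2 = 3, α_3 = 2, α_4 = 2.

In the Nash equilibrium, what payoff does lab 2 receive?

Lab i's FOC: ∂u_i/∂x_i = α_i − x_i = 0, so x_i* = α_i.
NE contributions = (4, 3, 2, 2); X = 11.
u_2 = α_2·X − ½·(x_2)² = 3·11 − ½·3² = 28.5.

28.5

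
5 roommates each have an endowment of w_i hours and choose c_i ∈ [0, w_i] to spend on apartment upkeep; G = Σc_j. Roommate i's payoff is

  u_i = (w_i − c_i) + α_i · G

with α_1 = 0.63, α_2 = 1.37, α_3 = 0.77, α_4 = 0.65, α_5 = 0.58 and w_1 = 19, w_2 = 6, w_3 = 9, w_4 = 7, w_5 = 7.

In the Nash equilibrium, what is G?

6

∂u_i/∂c_i = α_i − 1, so roommate i contributes w_i if α_i > 1, else 0.
α_i > 1 for i ∈ {2}; NE contributions (0, 6, 0, 0, 0), G = 6.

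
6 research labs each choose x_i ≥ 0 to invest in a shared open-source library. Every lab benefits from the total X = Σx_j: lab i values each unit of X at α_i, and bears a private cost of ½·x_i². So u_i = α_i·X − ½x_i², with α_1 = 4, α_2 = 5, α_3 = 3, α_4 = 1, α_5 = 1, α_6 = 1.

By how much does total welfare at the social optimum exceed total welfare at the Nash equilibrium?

Lab i's FOC: ∂u_i/∂x_i = α_i − x_i = 0, so x_i* = α_i.
NE contributions = (4, 5, 3, 1, 1, 1); X = 15.
W^NE = (Σα)·X − ½Σα_i² = 15² − ½·53 = 198.5.
Planner sets x_i = Σα_j = 15 for every i, so X^SO = 6·15 = 90.
W^SO = (Σα)·X^SO − ½·6·(Σα)² = (6/2)·15² = 675.
Deadweight loss = W^SO − W^NE = 476.5.

476.5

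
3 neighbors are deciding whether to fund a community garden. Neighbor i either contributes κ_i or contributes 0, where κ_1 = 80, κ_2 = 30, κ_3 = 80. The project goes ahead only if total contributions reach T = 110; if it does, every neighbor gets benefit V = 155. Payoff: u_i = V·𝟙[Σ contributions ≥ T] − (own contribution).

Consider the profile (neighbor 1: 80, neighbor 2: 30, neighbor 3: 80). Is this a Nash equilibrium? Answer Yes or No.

Total = 190 ≥ 110: provided.
Neighbor 1 (pledges 80, payoff 75): dropping to 0 → total 110, payoff 155. Profitable deviation.

No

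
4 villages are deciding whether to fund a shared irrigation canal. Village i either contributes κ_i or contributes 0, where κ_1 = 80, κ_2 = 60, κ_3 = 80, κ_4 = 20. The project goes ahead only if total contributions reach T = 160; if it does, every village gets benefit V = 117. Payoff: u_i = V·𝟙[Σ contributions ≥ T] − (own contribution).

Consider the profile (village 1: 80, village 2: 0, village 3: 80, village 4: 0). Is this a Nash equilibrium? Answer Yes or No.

Yes

Total = 160 ≥ 160: provided.
Village 1 (pledges 80, payoff 37): dropping to 0 → total 80, payoff 0. No gain.
Village 2 (pledges 0, payoff 117): pledging 60 → total 220, payoff 57. No gain.
Village 3 (pledges 80, payoff 37): dropping to 0 → total 80, payoff 0. No gain.
Village 4 (pledges 0, payoff 117): pledging 20 → total 180, payoff 97. No gain.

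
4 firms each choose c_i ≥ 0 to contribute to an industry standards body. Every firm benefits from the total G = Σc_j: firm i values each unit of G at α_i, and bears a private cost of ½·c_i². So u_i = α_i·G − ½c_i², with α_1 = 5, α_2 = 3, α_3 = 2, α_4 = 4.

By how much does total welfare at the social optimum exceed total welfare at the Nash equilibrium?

223

Firm i's FOC: ∂u_i/∂c_i = α_i − c_i = 0, so c_i* = α_i.
NE contributions = (5, 3, 2, 4); G = 14.
W^NE = (Σα)·G − ½Σα_i² = 14² − ½·54 = 169.
Planner sets c_i = Σα_j = 14 for every i, so G^SO = 4·14 = 56.
W^SO = (Σα)·G^SO − ½·4·(Σα)² = (4/2)·14² = 392.
Deadweight loss = W^SO − W^NE = 223.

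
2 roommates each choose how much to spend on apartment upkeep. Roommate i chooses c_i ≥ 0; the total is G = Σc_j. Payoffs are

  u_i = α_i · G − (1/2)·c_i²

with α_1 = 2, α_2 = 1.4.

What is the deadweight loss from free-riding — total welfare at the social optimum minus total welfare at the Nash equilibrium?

Roommate i's FOC: ∂u_i/∂c_i = α_i − c_i = 0, so c_i* = α_i.
NE contributions = (2, 1.4); G = 3.4.
W^NE = (Σα)·G − ½Σα_i² = 3.4² − ½·5.96 = 8.58.
Planner sets c_i = Σα_j = 3.4 for every i, so G^SO = 2·3.4 = 6.8.
W^SO = (Σα)·G^SO − ½·2·(Σα)² = (2/2)·3.4² = 11.56.
Deadweight loss = W^SO − W^NE = 2.98.

2.98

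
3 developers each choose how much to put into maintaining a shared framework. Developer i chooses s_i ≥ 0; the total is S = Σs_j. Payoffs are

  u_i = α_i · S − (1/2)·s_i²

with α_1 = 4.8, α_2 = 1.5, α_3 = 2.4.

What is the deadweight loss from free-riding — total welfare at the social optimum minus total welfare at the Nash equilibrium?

53.37

Developer i's FOC: ∂u_i/∂s_i = α_i − s_i = 0, so s_i* = α_i.
NE contributions = (4.8, 1.5, 2.4); S = 8.7.
W^NE = (Σα)·S − ½Σα_i² = 8.7² − ½·31.05 = 60.165.
Planner sets s_i = Σα_j = 8.7 for every i, so S^SO = 3·8.7 = 26.1.
W^SO = (Σα)·S^SO − ½·3·(Σα)² = (3/2)·8.7² = 113.535.
Deadweight loss = W^SO − W^NE = 53.37.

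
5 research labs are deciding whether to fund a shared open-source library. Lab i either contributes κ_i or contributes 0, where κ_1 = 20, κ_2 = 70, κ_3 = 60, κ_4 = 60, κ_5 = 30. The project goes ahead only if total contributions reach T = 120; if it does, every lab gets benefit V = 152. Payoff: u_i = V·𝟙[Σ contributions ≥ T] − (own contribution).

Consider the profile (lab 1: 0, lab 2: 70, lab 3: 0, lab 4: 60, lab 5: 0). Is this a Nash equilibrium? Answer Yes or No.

Total = 130 ≥ 120: provided.
Lab 1 (pledges 0, payoff 152): pledging 20 → total 150, payoff 132. No gain.
Lab 2 (pledges 70, payoff 82): dropping to 0 → total 60, payoff 0. No gain.
Lab 3 (pledges 0, payoff 152): pledging 60 → total 190, payoff 92. No gain.
Lab 4 (pledges 60, payoff 92): dropping to 0 → total 70, payoff 0. No gain.
Lab 5 (pledges 0, payoff 152): pledging 30 → total 160, payoff 122. No gain.

Yes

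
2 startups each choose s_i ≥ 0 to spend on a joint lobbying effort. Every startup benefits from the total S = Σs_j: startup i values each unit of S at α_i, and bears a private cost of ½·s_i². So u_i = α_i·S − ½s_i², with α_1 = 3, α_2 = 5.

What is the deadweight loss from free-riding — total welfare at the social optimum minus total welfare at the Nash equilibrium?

Startup i's FOC: ∂u_i/∂s_i = α_i − s_i = 0, so s_i* = α_i.
NE contributions = (3, 5); S = 8.
W^NE = (Σα)·S − ½Σα_i² = 8² − ½·34 = 47.
Planner sets s_i = Σα_j = 8 for every i, so S^SO = 2·8 = 16.
W^SO = (Σα)·S^SO − ½·2·(Σα)² = (2/2)·8² = 64.
Deadweight loss = W^SO − W^NE = 17.

17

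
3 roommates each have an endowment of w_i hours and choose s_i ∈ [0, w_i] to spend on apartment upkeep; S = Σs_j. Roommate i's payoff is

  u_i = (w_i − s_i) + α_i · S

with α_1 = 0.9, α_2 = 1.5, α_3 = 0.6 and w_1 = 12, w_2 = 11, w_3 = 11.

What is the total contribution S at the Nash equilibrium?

11

∂u_i/∂s_i = α_i − 1, so roommate i contributes w_i if α_i > 1, else 0.
α_i > 1 for i ∈ {2}; NE contributions (0, 11, 0), S = 11.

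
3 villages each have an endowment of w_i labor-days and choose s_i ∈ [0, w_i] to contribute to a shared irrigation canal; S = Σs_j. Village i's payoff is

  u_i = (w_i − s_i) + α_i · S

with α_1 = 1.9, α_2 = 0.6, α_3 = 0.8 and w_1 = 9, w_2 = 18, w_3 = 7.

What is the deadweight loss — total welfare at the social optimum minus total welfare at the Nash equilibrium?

57.5

∂u_i/∂s_i = α_i − 1, so village i contributes w_i if α_i > 1, else 0.
α_i > 1 for i ∈ {1}; NE contributions (9, 0, 0), S = 9.
W^NE = Σw_i − S^NE + (Σα_i)·S^NE = 34 + 2.3·9 = 54.7.
Planner: ∂(Σu_j)/∂s_i = Σα_j − 1 = 2.3 > 0, so everyone contributes w_i; S^SO = 34, W^SO = 34 + 2.3·34 = 112.2.
Deadweight loss = 57.5.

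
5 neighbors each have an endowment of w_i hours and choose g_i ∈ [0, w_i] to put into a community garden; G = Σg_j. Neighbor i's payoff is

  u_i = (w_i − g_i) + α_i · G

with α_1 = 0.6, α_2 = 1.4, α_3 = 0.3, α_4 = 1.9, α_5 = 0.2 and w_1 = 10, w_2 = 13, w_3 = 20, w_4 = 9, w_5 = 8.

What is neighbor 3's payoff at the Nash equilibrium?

26.6

∂u_i/∂g_i = α_i − 1, so neighbor i contributes w_i if α_i > 1, else 0.
α_i > 1 for i ∈ {2, 4}; NE contributions (0, 13, 0, 9, 0), G = 22.
u_3 = (20 − 0) + 0.3·22 = 26.6.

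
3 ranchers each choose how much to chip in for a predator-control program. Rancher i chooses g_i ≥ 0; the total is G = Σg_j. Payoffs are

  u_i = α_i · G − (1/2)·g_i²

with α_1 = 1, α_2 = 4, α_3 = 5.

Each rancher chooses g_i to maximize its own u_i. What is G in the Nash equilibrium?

Rancher i's FOC: ∂u_i/∂g_i = α_i − g_i = 0, so g_i* = α_i.
NE contributions = (1, 4, 5); G = 10.

10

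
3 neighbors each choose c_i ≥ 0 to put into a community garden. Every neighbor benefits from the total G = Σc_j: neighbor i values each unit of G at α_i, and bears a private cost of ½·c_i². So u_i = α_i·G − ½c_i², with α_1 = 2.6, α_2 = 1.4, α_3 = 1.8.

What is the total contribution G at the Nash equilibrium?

5.8

Neighbor i's FOC: ∂u_i/∂c_i = α_i − c_i = 0, so c_i* = α_i.
NE contributions = (2.6, 1.4, 1.8); G = 5.8.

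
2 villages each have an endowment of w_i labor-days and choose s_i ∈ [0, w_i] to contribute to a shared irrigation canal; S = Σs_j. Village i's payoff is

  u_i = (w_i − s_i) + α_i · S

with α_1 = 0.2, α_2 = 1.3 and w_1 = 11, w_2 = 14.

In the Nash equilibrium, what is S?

∂u_i/∂s_i = α_i − 1, so village i contributes w_i if α_i > 1, else 0.
α_i > 1 for i ∈ {2}; NE contributions (0, 14), S = 14.

14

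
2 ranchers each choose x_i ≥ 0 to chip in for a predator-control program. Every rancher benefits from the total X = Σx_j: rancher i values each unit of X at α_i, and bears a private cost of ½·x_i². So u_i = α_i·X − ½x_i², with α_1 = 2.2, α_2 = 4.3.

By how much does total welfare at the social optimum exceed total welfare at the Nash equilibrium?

Rancher i's FOC: ∂u_i/∂x_i = α_i − x_i = 0, so x_i* = α_i.
NE contributions = (2.2, 4.3); X = 6.5.
W^NE = (Σα)·X − ½Σα_i² = 6.5² − ½·23.33 = 30.585.
Planner sets x_i = Σα_j = 6.5 for every i, so X^SO = 2·6.5 = 13.
W^SO = (Σα)·X^SO − ½·2·(Σα)² = (2/2)·6.5² = 42.25.
Deadweight loss = W^SO − W^NE = 11.665.

11.665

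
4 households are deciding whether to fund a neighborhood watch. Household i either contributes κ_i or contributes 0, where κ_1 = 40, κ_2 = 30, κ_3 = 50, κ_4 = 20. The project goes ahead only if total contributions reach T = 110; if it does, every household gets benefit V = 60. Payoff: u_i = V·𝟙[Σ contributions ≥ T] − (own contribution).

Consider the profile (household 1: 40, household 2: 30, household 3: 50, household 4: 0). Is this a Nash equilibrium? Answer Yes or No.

Yes

Total = 120 ≥ 110: provided.
Household 1 (pledges 40, payoff 20): dropping to 0 → total 80, payoff 0. No gain.
Household 2 (pledges 30, payoff 30): dropping to 0 → total 90, payoff 0. No gain.
Household 3 (pledges 50, payoff 10): dropping to 0 → total 70, payoff 0. No gain.
Household 4 (pledges 0, payoff 60): pledging 20 → total 140, payoff 40. No gain.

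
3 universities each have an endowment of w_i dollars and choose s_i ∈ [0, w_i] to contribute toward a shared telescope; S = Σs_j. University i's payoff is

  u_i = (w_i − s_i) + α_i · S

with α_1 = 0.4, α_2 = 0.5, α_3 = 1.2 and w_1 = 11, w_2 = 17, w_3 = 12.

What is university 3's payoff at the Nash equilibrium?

∂u_i/∂s_i = α_i − 1, so university i contributes w_i if α_i > 1, else 0.
α_i > 1 for i ∈ {3}; NE contributions (0, 0, 12), S = 12.
u_3 = (12 − 12) + 1.2·12 = 14.4.

14.4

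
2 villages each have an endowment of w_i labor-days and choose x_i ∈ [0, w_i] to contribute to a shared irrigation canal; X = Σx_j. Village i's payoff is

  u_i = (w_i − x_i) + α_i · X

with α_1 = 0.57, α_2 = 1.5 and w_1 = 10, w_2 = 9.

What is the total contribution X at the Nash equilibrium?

9

∂u_i/∂x_i = α_i − 1, so village i contributes w_i if α_i > 1, else 0.
α_i > 1 for i ∈ {2}; NE contributions (0, 9), X = 9.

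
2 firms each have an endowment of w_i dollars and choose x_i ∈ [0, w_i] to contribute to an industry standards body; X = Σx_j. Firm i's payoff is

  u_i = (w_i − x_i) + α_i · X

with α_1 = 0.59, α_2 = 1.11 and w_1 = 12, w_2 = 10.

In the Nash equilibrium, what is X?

∂u_i/∂x_i = α_i − 1, so firm i contributes w_i if α_i > 1, else 0.
α_i > 1 for i ∈ {2}; NE contributions (0, 10), X = 10.

10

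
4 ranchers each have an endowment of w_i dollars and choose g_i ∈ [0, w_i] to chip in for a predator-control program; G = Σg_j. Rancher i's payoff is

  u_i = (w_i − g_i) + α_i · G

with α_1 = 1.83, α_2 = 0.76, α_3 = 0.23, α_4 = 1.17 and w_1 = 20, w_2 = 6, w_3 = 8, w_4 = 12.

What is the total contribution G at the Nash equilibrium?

32

∂u_i/∂g_i = α_i − 1, so rancher i contributes w_i if α_i > 1, else 0.
α_i > 1 for i ∈ {1, 4}; NE contributions (20, 0, 0, 12), G = 32.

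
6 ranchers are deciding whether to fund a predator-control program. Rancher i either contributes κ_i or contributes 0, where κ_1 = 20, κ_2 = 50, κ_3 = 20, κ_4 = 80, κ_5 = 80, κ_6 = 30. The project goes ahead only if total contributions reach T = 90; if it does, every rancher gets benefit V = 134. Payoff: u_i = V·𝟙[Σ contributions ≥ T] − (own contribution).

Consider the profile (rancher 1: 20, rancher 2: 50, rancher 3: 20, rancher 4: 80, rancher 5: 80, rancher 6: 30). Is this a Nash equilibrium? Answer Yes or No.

No

Total = 280 ≥ 90: provided.
Rancher 1 (pledges 20, payoff 114): dropping to 0 → total 260, payoff 134. Profitable deviation.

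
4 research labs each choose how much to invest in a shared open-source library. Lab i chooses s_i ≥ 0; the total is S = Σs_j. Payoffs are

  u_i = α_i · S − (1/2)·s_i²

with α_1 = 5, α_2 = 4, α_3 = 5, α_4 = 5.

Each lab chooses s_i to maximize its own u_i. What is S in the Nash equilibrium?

Lab i's FOC: ∂u_i/∂s_i = α_i − s_i = 0, so s_i* = α_i.
NE contributions = (5, 4, 5, 5); S = 19.

19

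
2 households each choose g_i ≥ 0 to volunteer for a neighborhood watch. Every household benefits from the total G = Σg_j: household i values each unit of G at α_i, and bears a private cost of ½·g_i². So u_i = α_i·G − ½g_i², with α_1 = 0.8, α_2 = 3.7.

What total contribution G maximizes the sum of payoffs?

Planner FOC: ∂(Σu_j)/∂g_i = (Σα_j) − g_i = 0, so g_i^SO = Σα_j = 4.5 for every i; G^SO = 9.

9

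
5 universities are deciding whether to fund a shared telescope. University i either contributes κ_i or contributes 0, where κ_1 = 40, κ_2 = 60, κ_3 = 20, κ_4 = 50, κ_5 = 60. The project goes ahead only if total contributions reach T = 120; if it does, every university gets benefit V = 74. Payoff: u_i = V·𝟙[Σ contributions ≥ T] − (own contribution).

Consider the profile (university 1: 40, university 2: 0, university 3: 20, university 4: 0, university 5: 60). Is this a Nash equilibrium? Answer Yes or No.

Total = 120 ≥ 120: provided.
University 1 (pledges 40, payoff 34): dropping to 0 → total 80, payoff 0. No gain.
University 2 (pledges 0, payoff 74): pledging 60 → total 180, payoff 14. No gain.
University 3 (pledges 20, payoff 54): dropping to 0 → total 100, payoff 0. No gain.
University 4 (pledges 0, payoff 74): pledging 50 → total 170, payoff 24. No gain.
University 5 (pledges 60, payoff 14): dropping to 0 → total 60, payoff 0. No gain.

Yes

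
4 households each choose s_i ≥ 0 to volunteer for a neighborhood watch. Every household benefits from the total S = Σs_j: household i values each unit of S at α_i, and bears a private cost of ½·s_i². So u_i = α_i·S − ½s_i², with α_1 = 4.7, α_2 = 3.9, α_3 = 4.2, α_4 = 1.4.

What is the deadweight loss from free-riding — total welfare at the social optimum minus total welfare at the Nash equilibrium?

Household i's FOC: ∂u_i/∂s_i = α_i − s_i = 0, so s_i* = α_i.
NE contributions = (4.7, 3.9, 4.2, 1.4); S = 14.2.
W^NE = (Σα)·S − ½Σα_i² = 14.2² − ½·56.9 = 173.19.
Planner sets s_i = Σα_j = 14.2 for every i, so S^SO = 4·14.2 = 56.8.
W^SO = (Σα)·S^SO − ½·4·(Σα)² = (4/2)·14.2² = 403.28.
Deadweight loss = W^SO − W^NE = 230.09.

230.09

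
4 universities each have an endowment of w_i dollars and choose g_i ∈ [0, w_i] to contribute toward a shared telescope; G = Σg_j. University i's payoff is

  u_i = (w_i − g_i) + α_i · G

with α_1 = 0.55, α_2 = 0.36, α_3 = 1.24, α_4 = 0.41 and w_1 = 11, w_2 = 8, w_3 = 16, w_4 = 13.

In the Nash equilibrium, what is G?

16

∂u_i/∂g_i = α_i − 1, so university i contributes w_i if α_i > 1, else 0.
α_i > 1 for i ∈ {3}; NE contributions (0, 0, 16, 0), G = 16.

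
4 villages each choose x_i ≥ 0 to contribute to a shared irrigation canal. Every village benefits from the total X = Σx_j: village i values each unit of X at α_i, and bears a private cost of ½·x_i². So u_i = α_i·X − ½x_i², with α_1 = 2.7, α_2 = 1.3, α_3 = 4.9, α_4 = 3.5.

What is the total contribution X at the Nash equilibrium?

Village i's FOC: ∂u_i/∂x_i = α_i − x_i = 0, so x_i* = α_i.
NE contributions = (2.7, 1.3, 4.9, 3.5); X = 12.4.

12.4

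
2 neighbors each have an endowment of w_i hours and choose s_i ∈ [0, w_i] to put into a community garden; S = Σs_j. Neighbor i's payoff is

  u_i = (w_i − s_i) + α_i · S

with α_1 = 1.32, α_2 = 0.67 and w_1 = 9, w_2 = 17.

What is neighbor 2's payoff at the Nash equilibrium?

∂u_i/∂s_i = α_i − 1, so neighbor i contributes w_i if α_i > 1, else 0.
α_i > 1 for i ∈ {1}; NE contributions (9, 0), S = 9.
u_2 = (17 − 0) + 0.67·9 = 23.03.

23.03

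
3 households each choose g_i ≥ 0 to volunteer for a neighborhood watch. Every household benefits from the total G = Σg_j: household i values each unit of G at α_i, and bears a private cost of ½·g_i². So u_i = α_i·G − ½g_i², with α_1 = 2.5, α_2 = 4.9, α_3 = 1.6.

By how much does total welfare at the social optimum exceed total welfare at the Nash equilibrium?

Household i's FOC: ∂u_i/∂g_i = α_i − g_i = 0, so g_i* = α_i.
NE contributions = (2.5, 4.9, 1.6); G = 9.
W^NE = (Σα)·G − ½Σα_i² = 9² − ½·32.82 = 64.59.
Planner sets g_i = Σα_j = 9 for every i, so G^SO = 3·9 = 27.
W^SO = (Σα)·G^SO − ½·3·(Σα)² = (3/2)·9² = 121.5.
Deadweight loss = W^SO − W^NE = 56.91.

56.91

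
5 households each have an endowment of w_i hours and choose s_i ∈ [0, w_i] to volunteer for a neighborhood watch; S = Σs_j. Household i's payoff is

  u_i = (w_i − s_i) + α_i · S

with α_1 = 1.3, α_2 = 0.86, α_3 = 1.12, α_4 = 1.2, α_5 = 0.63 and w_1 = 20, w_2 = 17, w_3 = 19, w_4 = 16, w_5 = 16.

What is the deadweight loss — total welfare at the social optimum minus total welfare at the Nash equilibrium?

135.63

∂u_i/∂s_i = α_i − 1, so household i contributes w_i if α_i > 1, else 0.
α_i > 1 for i ∈ {1, 3, 4}; NE contributions (20, 0, 19, 16, 0), S = 55.
W^NE = Σw_i − S^NE + (Σα_i)·S^NE = 88 + 4.11·55 = 314.05.
Planner: ∂(Σu_j)/∂s_i = Σα_j − 1 = 4.11 > 0, so everyone contributes w_i; S^SO = 88, W^SO = 88 + 4.11·88 = 449.68.
Deadweight loss = 135.63.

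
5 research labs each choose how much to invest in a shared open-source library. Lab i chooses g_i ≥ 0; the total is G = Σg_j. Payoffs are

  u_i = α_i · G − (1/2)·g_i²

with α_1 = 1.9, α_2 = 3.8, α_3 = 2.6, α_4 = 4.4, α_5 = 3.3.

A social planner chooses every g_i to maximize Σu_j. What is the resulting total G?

Planner FOC: ∂(Σu_j)/∂g_i = (Σα_j) − g_i = 0, so g_i^SO = Σα_j = 16 for every i; G^SO = 80.

80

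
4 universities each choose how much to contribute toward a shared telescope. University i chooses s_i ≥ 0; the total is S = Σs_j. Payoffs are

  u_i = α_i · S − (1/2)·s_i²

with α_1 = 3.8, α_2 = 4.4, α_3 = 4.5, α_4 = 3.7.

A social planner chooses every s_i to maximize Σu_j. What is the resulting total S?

65.6

Planner FOC: ∂(Σu_j)/∂s_i = (Σα_j) − s_i = 0, so s_i^SO = Σα_j = 16.4 for every i; S^SO = 65.6.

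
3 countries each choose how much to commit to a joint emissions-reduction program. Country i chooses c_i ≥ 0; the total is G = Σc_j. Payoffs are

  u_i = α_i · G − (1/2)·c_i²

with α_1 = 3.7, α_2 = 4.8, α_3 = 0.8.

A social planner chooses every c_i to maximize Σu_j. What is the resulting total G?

Planner FOC: ∂(Σu_j)/∂c_i = (Σα_j) − c_i = 0, so c_i^SO = Σα_j = 9.3 for every i; G^SO = 27.9.

27.9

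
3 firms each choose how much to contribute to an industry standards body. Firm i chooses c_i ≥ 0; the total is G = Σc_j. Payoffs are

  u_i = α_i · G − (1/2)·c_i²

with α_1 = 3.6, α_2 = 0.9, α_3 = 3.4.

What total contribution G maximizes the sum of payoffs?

23.7

Planner FOC: ∂(Σu_j)/∂c_i = (Σα_j) − c_i = 0, so c_i^SO = Σα_j = 7.9 for every i; G^SO = 23.7.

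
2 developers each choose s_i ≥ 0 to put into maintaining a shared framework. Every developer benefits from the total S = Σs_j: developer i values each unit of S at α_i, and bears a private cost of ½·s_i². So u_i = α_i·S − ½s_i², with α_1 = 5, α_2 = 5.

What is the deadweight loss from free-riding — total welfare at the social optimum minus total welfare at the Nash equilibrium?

Developer i's FOC: ∂u_i/∂s_i = α_i − s_i = 0, so s_i* = α_i.
NE contributions = (5, 5); S = 10.
W^NE = (Σα)·S − ½Σα_i² = 10² − ½·50 = 75.
Planner sets s_i = Σα_j = 10 for every i, so S^SO = 2·10 = 20.
W^SO = (Σα)·S^SO − ½·2·(Σα)² = (2/2)·10² = 100.
Deadweight loss = W^SO − W^NE = 25.

25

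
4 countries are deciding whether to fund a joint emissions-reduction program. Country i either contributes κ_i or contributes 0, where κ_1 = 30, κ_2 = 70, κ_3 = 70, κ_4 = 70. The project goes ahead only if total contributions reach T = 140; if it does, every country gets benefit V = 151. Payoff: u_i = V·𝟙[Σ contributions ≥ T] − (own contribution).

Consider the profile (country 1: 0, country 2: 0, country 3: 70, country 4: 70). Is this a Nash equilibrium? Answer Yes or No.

Yes

Total = 140 ≥ 140: provided.
Country 1 (pledges 0, payoff 151): pledging 30 → total 170, payoff 121. No gain.
Country 2 (pledges 0, payoff 151): pledging 70 → total 210, payoff 81. No gain.
Country 3 (pledges 70, payoff 81): dropping to 0 → total 70, payoff 0. No gain.
Country 4 (pledges 70, payoff 81): dropping to 0 → total 70, payoff 0. No gain.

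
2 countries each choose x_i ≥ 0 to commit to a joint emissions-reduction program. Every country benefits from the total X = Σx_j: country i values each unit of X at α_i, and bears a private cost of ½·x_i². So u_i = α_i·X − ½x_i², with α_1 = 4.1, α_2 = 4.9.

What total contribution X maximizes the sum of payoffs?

18

Planner FOC: ∂(Σu_j)/∂x_i = (Σα_j) − x_i = 0, so x_i^SO = Σα_j = 9 for every i; X^SO = 18.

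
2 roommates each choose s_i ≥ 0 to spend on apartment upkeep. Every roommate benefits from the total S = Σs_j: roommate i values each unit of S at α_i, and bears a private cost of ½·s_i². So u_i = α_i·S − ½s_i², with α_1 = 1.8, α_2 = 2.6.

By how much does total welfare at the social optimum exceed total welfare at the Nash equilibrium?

5

Roommate i's FOC: ∂u_i/∂s_i = α_i − s_i = 0, so s_i* = α_i.
NE contributions = (1.8, 2.6); S = 4.4.
W^NE = (Σα)·S − ½Σα_i² = 4.4² − ½·10 = 14.36.
Planner sets s_i = Σα_j = 4.4 for every i, so S^SO = 2·4.4 = 8.8.
W^SO = (Σα)·S^SO − ½·2·(Σα)² = (2/2)·4.4² = 19.36.
Deadweight loss = W^SO − W^NE = 5.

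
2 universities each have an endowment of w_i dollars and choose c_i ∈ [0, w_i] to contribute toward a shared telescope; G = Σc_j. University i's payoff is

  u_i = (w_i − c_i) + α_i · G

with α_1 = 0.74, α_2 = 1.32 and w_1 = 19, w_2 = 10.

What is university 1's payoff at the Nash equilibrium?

26.4

∂u_i/∂c_i = α_i − 1, so university i contributes w_i if α_i > 1, else 0.
α_i > 1 for i ∈ {2}; NE contributions (0, 10), G = 10.
u_1 = (19 − 0) + 0.74·10 = 26.4.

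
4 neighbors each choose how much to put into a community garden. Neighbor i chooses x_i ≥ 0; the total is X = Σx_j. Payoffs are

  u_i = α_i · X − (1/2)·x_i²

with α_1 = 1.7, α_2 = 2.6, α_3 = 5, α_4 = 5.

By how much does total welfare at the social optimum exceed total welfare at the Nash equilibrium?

Neighbor i's FOC: ∂u_i/∂x_i = α_i − x_i = 0, so x_i* = α_i.
NE contributions = (1.7, 2.6, 5, 5); X = 14.3.
W^NE = (Σα)·X − ½Σα_i² = 14.3² − ½·59.65 = 174.665.
Planner sets x_i = Σα_j = 14.3 for every i, so X^SO = 4·14.3 = 57.2.
W^SO = (Σα)·X^SO − ½·4·(Σα)² = (4/2)·14.3² = 408.98.
Deadweight loss = W^SO − W^NE = 234.315.

234.315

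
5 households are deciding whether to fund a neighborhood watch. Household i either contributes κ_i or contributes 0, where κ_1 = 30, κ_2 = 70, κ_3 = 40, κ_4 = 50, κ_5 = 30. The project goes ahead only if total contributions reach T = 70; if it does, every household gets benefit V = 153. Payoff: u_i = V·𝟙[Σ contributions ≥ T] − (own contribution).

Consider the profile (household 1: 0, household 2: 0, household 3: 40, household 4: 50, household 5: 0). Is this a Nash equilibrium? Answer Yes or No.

Yes

Total = 90 ≥ 70: provided.
Household 1 (pledges 0, payoff 153): pledging 30 → total 120, payoff 123. No gain.
Household 2 (pledges 0, payoff 153): pledging 70 → total 160, payoff 83. No gain.
Household 3 (pledges 40, payoff 113): dropping to 0 → total 50, payoff 0. No gain.
Household 4 (pledges 50, payoff 103): dropping to 0 → total 40, payoff 0. No gain.
Household 5 (pledges 0, payoff 153): pledging 30 → total 120, payoff 123. No gain.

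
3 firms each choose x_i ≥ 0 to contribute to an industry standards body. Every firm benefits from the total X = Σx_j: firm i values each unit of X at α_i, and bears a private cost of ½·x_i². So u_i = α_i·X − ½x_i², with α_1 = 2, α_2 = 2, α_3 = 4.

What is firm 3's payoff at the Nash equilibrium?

Firm i's FOC: ∂u_i/∂x_i = α_i − x_i = 0, so x_i* = α_i.
NE contributions = (2, 2, 4); X = 8.
u_3 = α_3·X − ½·(x_3)² = 4·8 − ½·4² = 24.

24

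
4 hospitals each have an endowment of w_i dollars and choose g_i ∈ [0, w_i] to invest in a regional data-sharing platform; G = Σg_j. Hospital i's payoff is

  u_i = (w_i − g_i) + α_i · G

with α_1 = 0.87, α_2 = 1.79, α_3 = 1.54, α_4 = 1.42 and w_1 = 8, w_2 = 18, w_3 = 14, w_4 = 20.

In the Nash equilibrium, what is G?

∂u_i/∂g_i = α_i − 1, so hospital i contributes w_i if α_i > 1, else 0.
α_i > 1 for i ∈ {2, 3, 4}; NE contributions (0, 18, 14, 20), G = 52.

52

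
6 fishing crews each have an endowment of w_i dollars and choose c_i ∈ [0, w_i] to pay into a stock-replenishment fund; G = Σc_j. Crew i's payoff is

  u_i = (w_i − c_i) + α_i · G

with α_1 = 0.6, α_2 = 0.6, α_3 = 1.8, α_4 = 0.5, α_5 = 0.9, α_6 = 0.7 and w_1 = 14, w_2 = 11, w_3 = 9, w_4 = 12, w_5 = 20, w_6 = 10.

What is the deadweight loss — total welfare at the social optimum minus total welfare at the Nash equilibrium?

∂u_i/∂c_i = α_i − 1, so crew i contributes w_i if α_i > 1, else 0.
α_i > 1 for i ∈ {3}; NE contributions (0, 0, 9, 0, 0, 0), G = 9.
W^NE = Σw_i − G^NE + (Σα_i)·G^NE = 76 + 4.1·9 = 112.9.
Planner: ∂(Σu_j)/∂c_i = Σα_j − 1 = 4.1 > 0, so everyone contributes w_i; G^SO = 76, W^SO = 76 + 4.1·76 = 387.6.
Deadweight loss = 274.7.

274.7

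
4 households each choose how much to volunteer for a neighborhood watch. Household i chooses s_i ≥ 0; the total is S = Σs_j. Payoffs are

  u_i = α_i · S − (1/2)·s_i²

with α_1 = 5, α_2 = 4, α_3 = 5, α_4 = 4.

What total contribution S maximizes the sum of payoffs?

72

Planner FOC: ∂(Σu_j)/∂s_i = (Σα_j) − s_i = 0, so s_i^SO = Σα_j = 18 for every i; S^SO = 72.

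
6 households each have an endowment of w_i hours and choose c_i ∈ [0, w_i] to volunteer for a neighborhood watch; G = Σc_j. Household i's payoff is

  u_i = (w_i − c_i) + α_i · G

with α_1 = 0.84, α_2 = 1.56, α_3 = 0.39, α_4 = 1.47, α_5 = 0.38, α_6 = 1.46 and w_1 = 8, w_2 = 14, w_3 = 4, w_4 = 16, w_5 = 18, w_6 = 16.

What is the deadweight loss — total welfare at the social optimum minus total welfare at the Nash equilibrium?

153

∂u_i/∂c_i = α_i − 1, so household i contributes w_i if α_i > 1, else 0.
α_i > 1 for i ∈ {2, 4, 6}; NE contributions (0, 14, 0, 16, 0, 16), G = 46.
W^NE = Σw_i − G^NE + (Σα_i)·G^NE = 76 + 5.1·46 = 310.6.
Planner: ∂(Σu_j)/∂c_i = Σα_j − 1 = 5.1 > 0, so everyone contributes w_i; G^SO = 76, W^SO = 76 + 5.1·76 = 463.6.
Deadweight loss = 153.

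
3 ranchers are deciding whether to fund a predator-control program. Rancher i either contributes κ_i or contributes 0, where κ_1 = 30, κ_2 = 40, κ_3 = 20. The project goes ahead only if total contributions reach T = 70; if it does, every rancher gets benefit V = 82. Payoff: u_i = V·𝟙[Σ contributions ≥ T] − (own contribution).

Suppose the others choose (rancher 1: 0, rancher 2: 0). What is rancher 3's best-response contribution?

Others' total = 0. Even contributing 20 gives 20 < 70: no benefit either way.
Best response: 0.

0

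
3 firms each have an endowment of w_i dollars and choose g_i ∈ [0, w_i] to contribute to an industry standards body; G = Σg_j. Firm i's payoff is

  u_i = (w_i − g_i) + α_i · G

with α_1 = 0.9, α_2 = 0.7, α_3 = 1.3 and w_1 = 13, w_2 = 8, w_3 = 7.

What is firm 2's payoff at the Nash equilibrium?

12.9

∂u_i/∂g_i = α_i − 1, so firm i contributes w_i if α_i > 1, else 0.
α_i > 1 for i ∈ {3}; NE contributions (0, 0, 7), G = 7.
u_2 = (8 − 0) + 0.7·7 = 12.9.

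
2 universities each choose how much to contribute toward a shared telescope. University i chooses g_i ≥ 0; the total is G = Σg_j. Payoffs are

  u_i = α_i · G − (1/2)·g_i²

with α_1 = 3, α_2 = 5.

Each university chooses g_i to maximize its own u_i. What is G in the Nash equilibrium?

8

University i's FOC: ∂u_i/∂g_i = α_i − g_i = 0, so g_i* = α_i.
NE contributions = (3, 5); G = 8.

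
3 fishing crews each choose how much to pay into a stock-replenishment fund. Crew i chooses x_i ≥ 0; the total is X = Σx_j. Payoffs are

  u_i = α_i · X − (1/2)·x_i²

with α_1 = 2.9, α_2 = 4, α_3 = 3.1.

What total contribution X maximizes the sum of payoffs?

Planner FOC: ∂(Σu_j)/∂x_i = (Σα_j) − x_i = 0, so x_i^SO = Σα_j = 10 for every i; X^SO = 30.

30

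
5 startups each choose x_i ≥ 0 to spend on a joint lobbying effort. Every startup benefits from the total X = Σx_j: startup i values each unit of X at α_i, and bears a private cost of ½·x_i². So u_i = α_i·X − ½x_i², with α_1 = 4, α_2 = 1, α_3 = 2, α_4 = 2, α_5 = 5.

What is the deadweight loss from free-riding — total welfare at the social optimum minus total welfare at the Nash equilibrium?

Startup i's FOC: ∂u_i/∂x_i = α_i − x_i = 0, so x_i* = α_i.
NE contributions = (4, 1, 2, 2, 5); X = 14.
W^NE = (Σα)·X − ½Σα_i² = 14² − ½·50 = 171.
Planner sets x_i = Σα_j = 14 for every i, so X^SO = 5·14 = 70.
W^SO = (Σα)·X^SO − ½·5·(Σα)² = (5/2)·14² = 490.
Deadweight loss = W^SO − W^NE = 319.

319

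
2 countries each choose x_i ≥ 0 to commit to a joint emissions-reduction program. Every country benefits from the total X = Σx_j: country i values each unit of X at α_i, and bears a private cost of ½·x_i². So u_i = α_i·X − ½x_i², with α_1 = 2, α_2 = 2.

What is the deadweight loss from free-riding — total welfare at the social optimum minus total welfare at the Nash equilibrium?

4

Country i's FOC: ∂u_i/∂x_i = α_i − x_i = 0, so x_i* = α_i.
NE contributions = (2, 2); X = 4.
W^NE = (Σα)·X − ½Σα_i² = 4² − ½·8 = 12.
Planner sets x_i = Σα_j = 4 for every i, so X^SO = 2·4 = 8.
W^SO = (Σα)·X^SO − ½·2·(Σα)² = (2/2)·4² = 16.
Deadweight loss = W^SO − W^NE = 4.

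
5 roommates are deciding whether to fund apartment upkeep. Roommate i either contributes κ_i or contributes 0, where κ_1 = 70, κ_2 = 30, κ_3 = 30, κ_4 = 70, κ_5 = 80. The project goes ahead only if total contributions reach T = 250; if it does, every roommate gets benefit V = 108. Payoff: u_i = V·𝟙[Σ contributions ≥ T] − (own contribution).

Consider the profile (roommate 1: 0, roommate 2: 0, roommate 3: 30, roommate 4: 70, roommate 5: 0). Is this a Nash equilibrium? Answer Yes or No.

Total = 100 < 250: not provided.
Roommate 1 (pledges 0, payoff 0): pledging 70 → total 170, payoff -70. No gain.
Roommate 2 (pledges 0, payoff 0): pledging 30 → total 130, payoff -30. No gain.
Roommate 3 (pledges 30, payoff -30): dropping to 0 → total 70, payoff 0. Profitable deviation.

No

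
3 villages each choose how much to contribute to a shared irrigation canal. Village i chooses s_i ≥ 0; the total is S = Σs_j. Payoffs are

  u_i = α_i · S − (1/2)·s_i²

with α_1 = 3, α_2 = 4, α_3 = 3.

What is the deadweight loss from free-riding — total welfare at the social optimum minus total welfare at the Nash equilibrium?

Village i's FOC: ∂u_i/∂s_i = α_i − s_i = 0, so s_i* = α_i.
NE contributions = (3, 4, 3); S = 10.
W^NE = (Σα)·S − ½Σα_i² = 10² − ½·34 = 83.
Planner sets s_i = Σα_j = 10 for every i, so S^SO = 3·10 = 30.
W^SO = (Σα)·S^SO − ½·3·(Σα)² = (3/2)·10² = 150.
Deadweight loss = W^SO − W^NE = 67.

67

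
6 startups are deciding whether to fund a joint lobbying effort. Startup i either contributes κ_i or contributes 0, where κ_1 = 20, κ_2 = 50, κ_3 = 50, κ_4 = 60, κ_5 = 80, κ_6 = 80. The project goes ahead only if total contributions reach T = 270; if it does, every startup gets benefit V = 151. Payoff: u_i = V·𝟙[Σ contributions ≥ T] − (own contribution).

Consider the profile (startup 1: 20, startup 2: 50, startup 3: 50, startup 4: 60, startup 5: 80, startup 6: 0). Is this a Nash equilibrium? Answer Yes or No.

Total = 260 < 270: not provided.
Startup 1 (pledges 20, payoff -20): dropping to 0 → total 240, payoff 0. Profitable deviation.

No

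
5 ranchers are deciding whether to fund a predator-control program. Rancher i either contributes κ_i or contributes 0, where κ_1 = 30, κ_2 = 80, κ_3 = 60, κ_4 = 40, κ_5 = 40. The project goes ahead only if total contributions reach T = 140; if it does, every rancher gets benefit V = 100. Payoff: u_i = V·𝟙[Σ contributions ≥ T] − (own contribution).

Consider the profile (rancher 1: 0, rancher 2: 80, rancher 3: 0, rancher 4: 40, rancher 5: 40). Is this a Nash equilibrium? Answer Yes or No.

Yes

Total = 160 ≥ 140: provided.
Rancher 1 (pledges 0, payoff 100): pledging 30 → total 190, payoff 70. No gain.
Rancher 2 (pledges 80, payoff 20): dropping to 0 → total 80, payoff 0. No gain.
Rancher 3 (pledges 0, payoff 100): pledging 60 → total 220, payoff 40. No gain.
Rancher 4 (pledges 40, payoff 60): dropping to 0 → total 120, payoff 0. No gain.
Rancher 5 (pledges 40, payoff 60): dropping to 0 → total 120, payoff 0. No gain.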